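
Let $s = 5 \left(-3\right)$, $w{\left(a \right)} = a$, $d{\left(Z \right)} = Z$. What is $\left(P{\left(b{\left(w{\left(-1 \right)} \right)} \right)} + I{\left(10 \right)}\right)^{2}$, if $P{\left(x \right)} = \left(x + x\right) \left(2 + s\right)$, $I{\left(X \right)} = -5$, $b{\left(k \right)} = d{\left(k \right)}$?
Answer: $441$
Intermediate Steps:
$b{\left(k \right)} = k$
$s = -15$
$P{\left(x \right)} = - 26 x$ ($P{\left(x \right)} = \left(x + x\right) \left(2 - 15\right) = 2 x \left(-13\right) = - 26 x$)
$\left(P{\left(b{\left(w{\left(-1 \right)} \right)} \right)} + I{\left(10 \right)}\right)^{2} = \left(\left(-26\right) \left(-1\right) - 5\right)^{2} = \left(26 - 5\right)^{2} = 21^{2} = 441$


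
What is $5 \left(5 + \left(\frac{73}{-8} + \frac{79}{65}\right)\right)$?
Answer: $- \frac{1513}{104} \approx -14.548$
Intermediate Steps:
$5 \left(5 + \left(\frac{73}{-8} + \frac{79}{65}\right)\right) = 5 \left(5 + \left(73 \left(- \frac{1}{8}\right) + 79 \cdot \frac{1}{65}\right)\right) = 5 \left(5 + \left(- \frac{73}{8} + \frac{79}{65}\right)\right) = 5 \left(5 - \frac{4113}{520}\right) = 5 \left(- \frac{1513}{520}\right) = - \frac{1513}{104}$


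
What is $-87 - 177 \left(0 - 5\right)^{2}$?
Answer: $-4512$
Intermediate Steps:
$-87 - 177 \left(0 - 5\right)^{2} = -87 - 177 \left(-5\right)^{2} = -87 - 4425 = -4512$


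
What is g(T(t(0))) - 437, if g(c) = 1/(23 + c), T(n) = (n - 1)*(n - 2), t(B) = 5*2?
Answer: -41514/95 ≈ -436.99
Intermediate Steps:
t(B) = 10
T(n) = (-1 + n)*(-2 + n)
g(T(t(0))) - 437 = 1/(23 + (2 + 10² - 3*10)) - 437 = 1/(23 + (2 + 100 - 30)) - 437 = 1/(23 + 72) - 437 = 1/95 - 437 = -41514/95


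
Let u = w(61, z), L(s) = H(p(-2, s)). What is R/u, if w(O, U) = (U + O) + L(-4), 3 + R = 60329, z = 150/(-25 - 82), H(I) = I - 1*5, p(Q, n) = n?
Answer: 3227441/2707 ≈ 1192.3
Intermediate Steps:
H(I) = -5 + I (H(I) = I - 5 = -5 + I)
L(s) = -5 + s
z = -150/107 (z = 150/(-107) = 150*(-1/107) = -150/107 ≈ -1.4019)
R = 60326 (R = -3 + 60329 = 60326)
w(O, U) = -9 + O + U (w(O, U) = (U + O) + (-5 - 4) = (O + U) - 9 = -9 + O + U)
u = 5414/107 (u = -9 + 61 - 150/107 = 5414/107 ≈ 50.598)
R/u = 60326/(5414/107) = 60326*(107/5414) = 3227441/2707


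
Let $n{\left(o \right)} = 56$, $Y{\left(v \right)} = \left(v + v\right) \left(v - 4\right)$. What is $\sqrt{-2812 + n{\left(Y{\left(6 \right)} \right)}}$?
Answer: $2 i \sqrt{689} \approx 52.498 i$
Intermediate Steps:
$Y{\left(v \right)} = 2 v \left(-4 + v\right)$
$\sqrt{-2812 + n{\left(Y{\left(6 \right)} \right)}} = \sqrt{-2812 + 56} = \sqrt{-2756} = 2 i \sqrt{689}$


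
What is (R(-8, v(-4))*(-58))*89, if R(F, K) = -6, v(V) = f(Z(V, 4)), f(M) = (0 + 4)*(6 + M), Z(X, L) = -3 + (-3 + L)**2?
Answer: 30972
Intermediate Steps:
f(M) = 24 + 4*M (f(M) = 4*(6 + M) = 24 + 4*M)
v(V) = 16 (v(V) = 24 + 4*(-3 + (-3 + 4)**2) = 24 + 4*(-3 + 1**2) = 24 + 4*(-3 + 1) = 24 + 4*(-2) = 24 - 8 = 16)
(R(-8, v(-4))*(-58))*89 = -6*(-58)*89 = 348*89 = 30972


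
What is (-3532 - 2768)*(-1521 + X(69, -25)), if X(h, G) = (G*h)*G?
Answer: -262105200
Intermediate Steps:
X(h, G) = h*G²
(-3532 - 2768)*(-1521 + X(69, -25)) = (-3532 - 2768)*(-1521 + 69*(-25)²) = -6300*(-1521 + 69*625) = -6300*(-1521 + 43125) = -6300*41604 = -262105200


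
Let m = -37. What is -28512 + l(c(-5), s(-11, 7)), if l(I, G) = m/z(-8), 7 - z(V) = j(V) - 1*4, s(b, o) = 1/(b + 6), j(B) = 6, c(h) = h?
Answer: -142597/5 ≈ -28519.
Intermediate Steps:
s(b, o) = 1/(6 + b)
z(V) = 5 (z(V) = 7 - (6 - 1*4) = 7 - (6 - 4) = 7 - 1*2 = 7 - 2 = 5)
l(I, G) = -37/5
-28512 + l(c(-5), s(-11, 7)) = -28512 - 37/5 = -142597/5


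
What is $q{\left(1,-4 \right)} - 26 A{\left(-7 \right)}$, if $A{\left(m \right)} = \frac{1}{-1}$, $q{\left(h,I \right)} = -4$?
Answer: $22$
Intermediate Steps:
$A{\left(m \right)} = -1$
$q{\left(1,-4 \right)} - 26 A{\left(-7 \right)} = -4 - -26 = -4 + 26 = 22$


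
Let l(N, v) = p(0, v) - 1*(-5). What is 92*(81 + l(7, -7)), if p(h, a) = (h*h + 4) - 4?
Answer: 7912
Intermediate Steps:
p(h, a) = h**2 (p(h, a) = (h**2 + 4) - 4 = (4 + h**2) - 4 = h**2)
l(N, v) = 5 (l(N, v) = 0**2 - 1*(-5) = 0 + 5 = 5)
92*(81 + l(7, -7)) = 92*(81 + 5) = 92*86 = 7912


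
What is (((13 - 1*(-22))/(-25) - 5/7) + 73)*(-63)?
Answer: -22329/5 ≈ -4465.8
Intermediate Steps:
(((13 - 1*(-22))/(-25) - 5/7) + 73)*(-63) = (((13 + 22)*(-1/25) - 5*⅐) + 73)*(-63) = ((35*(-1/25) - 5/7) + 73)*(-63) = ((-7/5 - 5/7) + 73)*(-63) = (-74/35 + 73)*(-63) = (2481/35)*(-63) = -22329/5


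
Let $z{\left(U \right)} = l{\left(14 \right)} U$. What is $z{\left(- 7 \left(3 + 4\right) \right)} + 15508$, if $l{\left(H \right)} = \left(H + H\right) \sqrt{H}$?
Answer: $15508 - 1372 \sqrt{14} \approx 10374.0$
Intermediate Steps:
$l{\left(H \right)} = 2 H^{\frac{3}{2}}$ ($l{\left(H \right)} = 2 H \sqrt{H} = 2 H^{\frac{3}{2}}$)
$z{\left(U \right)} = 28 U \sqrt{14}$ ($z{\left(U \right)} = 2 \cdot 14^{\frac{3}{2}} U = 2 \cdot 14 \sqrt{14} U = 28 \sqrt{14} U = 28 U \sqrt{14}$)
$z{\left(- 7 \left(3 + 4\right) \right)} + 15508 = 28 \left(- 7 \left(3 + 4\right)\right) \sqrt{14} + 15508 = 28 \left(\left(-7\right) 7\right) \sqrt{14} + 15508 = 28 \left(-49\right) \sqrt{14} + 15508 = - 1372 \sqrt{14} + 15508 = 15508 - 1372 \sqrt{14}$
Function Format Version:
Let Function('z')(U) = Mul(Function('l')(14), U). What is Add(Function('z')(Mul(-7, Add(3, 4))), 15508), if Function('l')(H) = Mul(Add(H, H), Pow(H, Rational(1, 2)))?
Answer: Add(15508, Mul(-1372, Pow(14, Rational(1, 2)))) ≈ 10374.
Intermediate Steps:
Function('l')(H) = Mul(2, Pow(H, Rational(3, 2))) (Function('l')(H) = Mul(Mul(2, H), Pow(H, Rational(1, 2))) = Mul(2, Pow(H, Rational(3, 2))))
Function('z')(U) = Mul(28, U, Pow(14, Rational(1, 2))) (Function('z')(U) = Mul(Mul(2, Pow(14, Rational(3, 2))), U) = Mul(Mul(2, Mul(14, Pow(14, Rational(1, 2)))), U) = Mul(Mul(28, Pow(14, Rational(1, 2))), U) = Mul(28, U, Pow(14, Rational(1, 2))))
Add(Function('z')(Mul(-7, Add(3, 4))), 15508) = Add(Mul(28, Mul(-7, Add(3, 4)), Pow(14, Rational(1, 2))), 15508) = Add(Mul(28, Mul(-7, 7), Pow(14, Rational(1, 2))), 15508) = Add(Mul(28, -49, Pow(14, Rational(1, 2))), 15508) = Add(Mul(-1372, Pow(14, Rational(1, 2))), 15508) = Add(15508, Mul(-1372, Pow(14, Rational(1, 2))))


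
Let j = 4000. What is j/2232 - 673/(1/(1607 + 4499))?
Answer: -1146504802/279 ≈ -4.1093e+6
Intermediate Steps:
j/2232 - 673/(1/(1607 + 4499)) = 4000/2232 - 673/(1/(1607 + 4499)) = 4000*(1/2232) - 673/(1/6106) = 500/279 - 673/1/6106 = 500/279 - 673*6106 = 500/279 - 4109338 = -1146504802/279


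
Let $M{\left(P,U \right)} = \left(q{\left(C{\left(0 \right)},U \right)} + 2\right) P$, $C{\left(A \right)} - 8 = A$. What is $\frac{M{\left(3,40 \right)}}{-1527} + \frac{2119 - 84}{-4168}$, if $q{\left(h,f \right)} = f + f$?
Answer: $- \frac{1377591}{2121512} \approx -0.64934$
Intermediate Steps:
$C{\left(A \right)} = 8 + A$
$q{\left(h,f \right)} = 2 f$
$M{\left(P,U \right)} = P \left(2 + 2 U\right)$ ($M{\left(P,U \right)} = \left(2 U + 2\right) P = \left(2 + 2 U\right) P = P \left(2 + 2 U\right)$)
$\frac{M{\left(3,40 \right)}}{-1527} + \frac{2119 - 84}{-4168} = \frac{2 \cdot 3 \left(1 + 40\right)}{-1527} + \frac{2119 - 84}{-4168} = 2 \cdot 3 \cdot 41 \left(- \frac{1}{1527}\right) + 2035 \left(- \frac{1}{4168}\right) = 246 \left(- \frac{1}{1527}\right) - \frac{2035}{4168} = - \frac{82}{509} - \frac{2035}{4168} = - \frac{1377591}{2121512}$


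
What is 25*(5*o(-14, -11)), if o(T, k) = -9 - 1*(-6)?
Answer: -375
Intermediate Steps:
o(T, k) = -3 (o(T, k) = -9 + 6 = -3)
25*(5*o(-14, -11)) = 25*(5*(-3)) = 25*(-15) = -375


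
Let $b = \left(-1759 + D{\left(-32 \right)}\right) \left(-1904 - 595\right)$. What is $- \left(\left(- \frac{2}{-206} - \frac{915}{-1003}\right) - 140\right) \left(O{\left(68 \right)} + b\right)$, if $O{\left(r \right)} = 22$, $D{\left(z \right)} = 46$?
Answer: $\frac{61506715081708}{103309} \approx 5.9537 \cdot 10^{8}$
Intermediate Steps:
$b = 4280787$ ($b = \left(-1759 + 46\right) \left(-1904 - 595\right) = \left(-1713\right) \left(-2499\right) = 4280787$)
$- \left(\left(- \frac{2}{-206} - \frac{915}{-1003}\right) - 140\right) \left(O{\left(68 \right)} + b\right) = - \left(\left(- \frac{2}{-206} - \frac{915}{-1003}\right) - 140\right) \left(22 + 4280787\right) = - \left(\left(\left(-2\right) \left(- \frac{1}{206}\right) - - \frac{915}{1003}\right) - 140\right) 4280809 = - \left(\left(\frac{1}{103} + \frac{915}{1003}\right) - 140\right) 4280809 = - \left(\frac{95248}{103309} - 140\right) 4280809 = - \frac{\left(-14368012\right) 4280809}{103309} = \left(-1\right) \left(- \frac{61506715081708}{103309}\right) = \frac{61506715081708}{103309}$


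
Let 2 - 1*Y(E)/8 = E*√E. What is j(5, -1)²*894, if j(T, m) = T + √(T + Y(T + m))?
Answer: -16092 + 8940*I*√43 ≈ -16092.0 + 58624.0*I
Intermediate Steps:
Y(E) = 16 - 8*E^(3/2) (Y(E) = 16 - 8*E*√E = 16 - 8*E^(3/2))
j(T, m) = T + √(16 + T - 8*(T + m)^(3/2)) (j(T, m) = T + √(T + (16 - 8*(T + m)^(3/2))) = T + √(16 + T - 8*(T + m)^(3/2)))
j(5, -1)²*894 = (5 + √(16 + 5 - 8*(5 - 1)^(3/2)))²*894 = (5 + √(16 + 5 - 8*4^(3/2)))²*894 = (5 + √(16 + 5 - 8*8))²*894 = (5 + √(16 + 5 - 64))²*894 = (5 + √(-43))²*894 = (5 + I*√43)²*894 = 894*(5 + I*√43)²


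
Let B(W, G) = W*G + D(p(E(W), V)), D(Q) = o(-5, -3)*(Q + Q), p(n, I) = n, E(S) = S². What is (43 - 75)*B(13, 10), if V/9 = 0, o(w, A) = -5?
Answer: 49920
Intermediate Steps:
V = 0 (V = 9*0 = 0)
D(Q) = -10*Q (D(Q) = -5*(Q + Q) = -10*Q)
B(W, G) = -10*W² + G*W (B(W, G) = W*G - 10*W² = G*W - 10*W² = -10*W² + G*W)
(43 - 75)*B(13, 10) = (43 - 75)*(13*(10 - 10*13)) = -416*(10 - 130) = -416*(-120) = -32*(-1560) = 49920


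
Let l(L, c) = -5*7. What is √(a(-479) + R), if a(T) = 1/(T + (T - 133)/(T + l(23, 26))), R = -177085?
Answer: I*√2670283023324594/122797 ≈ 420.81*I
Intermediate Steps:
l(L, c) = -35
a(T) = 1/(T + (-133 + T)/(-35 + T)) (a(T) = 1/(T + (T - 133)/(T - 35)) = 1/(T + (-133 + T)/(-35 + T)))
√(a(-479) + R) = √((-35 - 479)/(-133 + (-479)² - 34*(-479)) - 177085) = √(-514/(-133 + 229441 + 16286) - 177085) = √(-514/245594 - 177085) = √((1/245594)*(-514) - 177085) = √(-257/122797 - 177085) = √(-21745507002/122797) = I*√2670283023324594/122797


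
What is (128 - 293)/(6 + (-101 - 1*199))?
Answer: 55/98 ≈ 0.56122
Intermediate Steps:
(128 - 293)/(6 + (-101 - 1*199)) = -165/(6 + (-101 - 199)) = -165/(6 - 300) = -165/(-294) = -165*(-1/294) = 55/98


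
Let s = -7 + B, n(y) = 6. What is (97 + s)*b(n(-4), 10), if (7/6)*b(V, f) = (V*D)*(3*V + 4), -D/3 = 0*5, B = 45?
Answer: 0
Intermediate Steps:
s = 38 (s = -7 + 45 = 38)
D = 0 (D = -0*5 = -3*0 = 0)
b(V, f) = 0 (b(V, f) = 6*((V*0)*(3*V + 4))/7 = 6*(0*(4 + 3*V))/7 = (6/7)*0 = 0)
(97 + s)*b(n(-4), 10) = (97 + 38)*0 = 135*0 = 0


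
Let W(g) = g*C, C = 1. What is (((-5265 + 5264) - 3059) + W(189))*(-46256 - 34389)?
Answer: 231531795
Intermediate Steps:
W(g) = g (W(g) = g*1 = g)
(((-5265 + 5264) - 3059) + W(189))*(-46256 - 34389) = (((-5265 + 5264) - 3059) + 189)*(-46256 - 34389) = ((-1 - 3059) + 189)*(-80645) = (-3060 + 189)*(-80645) = -2871*(-80645) = 231531795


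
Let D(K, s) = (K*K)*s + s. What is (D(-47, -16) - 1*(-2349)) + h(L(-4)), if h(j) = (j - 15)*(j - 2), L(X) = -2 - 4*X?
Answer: -33023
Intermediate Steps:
D(K, s) = s + s*K**2 (D(K, s) = K**2*s + s = s*K**2 + s = s + s*K**2)
h(j) = (-15 + j)*(-2 + j)
(D(-47, -16) - 1*(-2349)) + h(L(-4)) = (-16*(1 + (-47)**2) - 1*(-2349)) + (30 + (-2 - 4*(-4))**2 - 17*(-2 - 4*(-4))) = (-16*(1 + 2209) + 2349) + (30 + (-2 + 16)**2 - 17*(-2 + 16)) = (-16*2210 + 2349) + (30 + 14**2 - 17*14) = (-35360 + 2349) + (30 + 196 - 238) = -33011 - 12 = -33023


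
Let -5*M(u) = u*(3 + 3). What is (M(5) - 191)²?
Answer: 38809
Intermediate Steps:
M(u) = -6*u/5 (M(u) = -u*(3 + 3)/5 = -u*6/5 = -6*u/5)
(M(5) - 191)² = (-6/5*5 - 191)² = (-6 - 191)² = (-197)² = 38809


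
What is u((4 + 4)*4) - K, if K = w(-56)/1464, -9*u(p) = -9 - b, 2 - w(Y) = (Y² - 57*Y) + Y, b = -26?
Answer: 5257/2196 ≈ 2.3939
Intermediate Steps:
w(Y) = 2 - Y² + 56*Y (w(Y) = 2 - ((Y² - 57*Y) + Y) = 2 - (Y² - 56*Y) = 2 + (-Y² + 56*Y) = 2 - Y² + 56*Y)
u(p) = -17/9 (u(p) = -(-9 - 1*(-26))/9 = -(-9 + 26)/9 = -⅑*17 = -17/9)
K = -1045/244 (K = (2 - 1*(-56)² + 56*(-56))/1464 = (2 - 1*3136 - 3136)*(1/1464) = (2 - 3136 - 3136)*(1/1464) = -6270*1/1464 = -1045/244 ≈ -4.2828)
u((4 + 4)*4) - K = -17/9 - 1*(-1045/244) = -17/9 + 1045/244 = 5257/2196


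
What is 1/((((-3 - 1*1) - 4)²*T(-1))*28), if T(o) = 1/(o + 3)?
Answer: 1/896 ≈ 0.0011161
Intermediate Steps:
T(o) = 1/(3 + o)
1/((((-3 - 1*1) - 4)²*T(-1))*28) = 1/((((-3 - 1*1) - 4)²/(3 - 1))*28) = 1/((((-3 - 1) - 4)²/2)*28) = 1/(((-4 - 4)²*(½))*28) = 1/(((-8)²*(½))*28) = 1/((64*(½))*28) = 1/(32*28) = 1/896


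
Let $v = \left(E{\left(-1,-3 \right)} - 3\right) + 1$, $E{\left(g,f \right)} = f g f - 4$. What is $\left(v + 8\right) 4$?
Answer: $-28$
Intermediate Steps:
$E{\left(g,f \right)} = -4 + g f^{2}$ ($E{\left(g,f \right)} = g f^{2} - 4 = -4 + g f^{2}$)
$v = -15$ ($v = \left(\left(-4 - \left(-3\right)^{2}\right) - 3\right) + 1 = \left(\left(-4 - 9\right) - 3\right) + 1 = \left(-13 - 3\right) + 1 = -16 + 1 = -15$)
$\left(v + 8\right) 4 = \left(-15 + 8\right) 4 = \left(-7\right) 4 = -28$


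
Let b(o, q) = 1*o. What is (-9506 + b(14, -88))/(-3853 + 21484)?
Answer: -3164/5877 ≈ -0.53837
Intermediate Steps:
b(o, q) = o
(-9506 + b(14, -88))/(-3853 + 21484) = (-9506 + 14)/(-3853 + 21484) = -9492/17631 = -9492*1/17631 = -3164/5877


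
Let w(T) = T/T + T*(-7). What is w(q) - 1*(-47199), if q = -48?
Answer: 47536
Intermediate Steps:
w(T) = 1 - 7*T
w(q) - 1*(-47199) = (1 - 7*(-48)) - 1*(-47199) = (1 + 336) + 47199 = 337 + 47199 = 47536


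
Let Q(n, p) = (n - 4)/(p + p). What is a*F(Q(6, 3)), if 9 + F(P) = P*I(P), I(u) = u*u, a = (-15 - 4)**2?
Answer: -87362/27 ≈ -3235.6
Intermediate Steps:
a = 361 (a = (-19)**2 = 361)
I(u) = u**2
Q(n, p) = (-4 + n)/(2*p) (Q(n, p) = (-4 + n)/((2*p)) = (-4 + n)*(1/(2*p)) = (-4 + n)/(2*p))
F(P) = -9 + P**3 (F(P) = -9 + P*P**2 = -9 + P**3)
a*F(Q(6, 3)) = 361*(-9 + ((1/2)*(-4 + 6)/3)**3) = 361*(-9 + ((1/2)*(1/3)*2)**3) = 361*(-9 + (1/3)**3) = 361*(-9 + 1/27) = 361*(-242/27) = -87362/27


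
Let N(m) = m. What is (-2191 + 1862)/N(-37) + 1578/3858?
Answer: 221278/23791 ≈ 9.3009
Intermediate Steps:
(-2191 + 1862)/N(-37) + 1578/3858 = (-2191 + 1862)/(-37) + 1578/3858 = -329*(-1/37) + 1578*(1/3858) = 329/37 + 263/643 = 221278/23791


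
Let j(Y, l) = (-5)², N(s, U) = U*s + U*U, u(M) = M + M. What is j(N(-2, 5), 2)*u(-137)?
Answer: -6850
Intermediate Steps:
u(M) = 2*M
N(s, U) = U² + U*s (N(s, U) = U*s + U² = U² + U*s)
j(Y, l) = 25
j(N(-2, 5), 2)*u(-137) = 25*(2*(-137)) = 25*(-274) = -6850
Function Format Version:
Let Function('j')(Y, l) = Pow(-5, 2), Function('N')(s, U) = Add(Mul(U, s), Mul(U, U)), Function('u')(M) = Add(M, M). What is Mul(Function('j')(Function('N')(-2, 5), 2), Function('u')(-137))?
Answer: -6850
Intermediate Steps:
Function('u')(M) = Mul(2, M)
Function('N')(s, U) = Add(Pow(U, 2), Mul(U, s)) (Function('N')(s, U) = Add(Mul(U, s), Pow(U, 2)) = Add(Pow(U, 2), Mul(U, s)))
Function('j')(Y, l) = 25
Mul(Function('j')(Function('N')(-2, 5), 2), Function('u')(-137)) = Mul(25, Mul(2, -137)) = Mul(25, -274) = -6850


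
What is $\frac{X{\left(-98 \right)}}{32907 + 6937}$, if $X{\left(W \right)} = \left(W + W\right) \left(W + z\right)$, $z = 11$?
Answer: $\frac{609}{1423} \approx 0.42797$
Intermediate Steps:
$X{\left(W \right)} = 2 W \left(11 + W\right)$ ($X{\left(W \right)} = \left(W + W\right) \left(W + 11\right) = 2 W \left(11 + W\right)$)
$\frac{X{\left(-98 \right)}}{32907 + 6937} = \frac{2 \left(-98\right) \left(11 - 98\right)}{32907 + 6937} = \frac{2 \left(-98\right) \left(-87\right)}{39844} = 17052 \cdot \frac{1}{39844} = \frac{609}{1423}$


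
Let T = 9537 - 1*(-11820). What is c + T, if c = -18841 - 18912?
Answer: -16396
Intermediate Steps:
T = 21357 (T = 9537 + 11820 = 21357)
c = -37753
c + T = -37753 + 21357 = -16396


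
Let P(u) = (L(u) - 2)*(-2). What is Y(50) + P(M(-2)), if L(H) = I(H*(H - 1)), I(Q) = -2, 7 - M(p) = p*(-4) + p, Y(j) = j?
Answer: 58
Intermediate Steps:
M(p) = 7 + 3*p (M(p) = 7 - (p*(-4) + p) = 7 - (-4*p + p) = 7 - (-3)*p = 7 + 3*p)
L(H) = -2
P(u) = 8 (P(u) = (-2 - 2)*(-2) = -4*(-2) = 8)
Y(50) + P(M(-2)) = 50 + 8 = 58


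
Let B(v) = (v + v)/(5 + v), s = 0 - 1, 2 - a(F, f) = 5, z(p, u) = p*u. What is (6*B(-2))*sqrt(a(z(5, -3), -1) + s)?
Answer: -16*I ≈ -16.0*I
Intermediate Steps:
a(F, f) = -3 (a(F, f) = 2 - 1*5 = 2 - 5 = -3)
s = -1
B(v) = 2*v/(5 + v) (B(v) = (2*v)/(5 + v) = 2*v/(5 + v))
(6*B(-2))*sqrt(a(z(5, -3), -1) + s) = (6*(2*(-2)/(5 - 2)))*sqrt(-3 - 1) = (6*(2*(-2)/3))*sqrt(-4) = (6*(2*(-2)*(1/3)))*(2*I) = (6*(-4/3))*(2*I) = -16*I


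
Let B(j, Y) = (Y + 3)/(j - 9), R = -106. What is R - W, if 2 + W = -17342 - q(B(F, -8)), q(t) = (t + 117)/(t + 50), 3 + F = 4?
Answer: 6982331/405 ≈ 17240.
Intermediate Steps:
F = 1 (F = -3 + 4 = 1)
B(j, Y) = (3 + Y)/(-9 + j)
q(t) = (117 + t)/(50 + t)
W = -7025261/405 (W = -2 + (-17342 - (117 + (3 - 8)/(-9 + 1))/(50 + (3 - 8)/(-9 + 1))) = -2 + (-17342 - (117 - 5/(-8))/(50 - 5/(-8))) = -2 + (-17342 - (117 - ⅛*(-5))/(50 - ⅛*(-5))) = -2 + (-17342 - (117 + 5/8)/(50 + 5/8)) = -2 + (-17342 - 941/(405/8*8)) = -2 + (-17342 - 8*941/(405*8)) = -2 + (-17342 - 1*941/405) = -2 + (-17342 - 941/405) = -2 - 7024451/405 = -7025261/405 ≈ -17346.)
R - W = -106 - 1*(-7025261/405) = -106 + 7025261/405 = 6982331/405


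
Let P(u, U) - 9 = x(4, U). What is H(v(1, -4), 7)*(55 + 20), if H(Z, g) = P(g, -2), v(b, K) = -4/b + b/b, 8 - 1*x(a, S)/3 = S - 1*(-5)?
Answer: 1800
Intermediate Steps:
x(a, S) = 9 - 3*S (x(a, S) = 24 - 3*(S - 1*(-5)) = 24 - 3*(S + 5) = 24 - 3*(5 + S) = 24 + (-15 - 3*S) = 9 - 3*S)
P(u, U) = 18 - 3*U (P(u, U) = 9 + (9 - 3*U) = 18 - 3*U)
v(b, K) = 1 - 4/b (v(b, K) = -4/b + 1 = 1 - 4/b)
H(Z, g) = 24 (H(Z, g) = 18 - 3*(-2) = 18 + 6 = 24)
H(v(1, -4), 7)*(55 + 20) = 24*(55 + 20) = 24*75 = 1800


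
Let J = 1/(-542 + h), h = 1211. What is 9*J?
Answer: 3/223 ≈ 0.013453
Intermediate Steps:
J = 1/669 (J = 1/(-542 + 1211) = 1/669 ≈ 0.0014948)
9*J = 9*(1/669) = 3/223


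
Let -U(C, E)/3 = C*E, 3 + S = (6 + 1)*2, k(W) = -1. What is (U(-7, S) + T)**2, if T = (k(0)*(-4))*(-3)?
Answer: 47961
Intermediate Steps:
S = 11 (S = -3 + (6 + 1)*2 = -3 + 7*2 = -3 + 14 = 11)
U(C, E) = -3*C*E
T = -12 (T = -1*(-4)*(-3) = 4*(-3) = -12)
(U(-7, S) + T)**2 = (-3*(-7)*11 - 12)**2 = (231 - 12)**2 = 219**2 = 47961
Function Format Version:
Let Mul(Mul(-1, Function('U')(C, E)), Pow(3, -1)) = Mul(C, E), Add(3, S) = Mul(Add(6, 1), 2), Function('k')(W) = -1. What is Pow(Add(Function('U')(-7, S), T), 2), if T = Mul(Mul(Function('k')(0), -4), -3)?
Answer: 47961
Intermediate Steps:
S = 11 (S = Add(-3, Mul(Add(6, 1), 2)) = Add(-3, Mul(7, 2)) = Add(-3, 14) = 11)
Function('U')(C, E) = Mul(-3, C, E) (Function('U')(C, E) = Mul(-3, Mul(C, E)) = Mul(-3, C, E))
T = -12 (T = Mul(Mul(-1, -4), -3) = Mul(4, -3) = -12)
Pow(Add(Function('U')(-7, S), T), 2) = Pow(Add(Mul(-3, -7, 11), -12), 2) = Pow(Add(231, -12), 2) = Pow(219, 2) = 47961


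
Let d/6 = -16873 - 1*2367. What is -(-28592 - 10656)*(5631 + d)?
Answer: -4309783632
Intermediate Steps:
d = -115440 (d = 6*(-16873 - 1*2367) = 6*(-16873 - 2367) = 6*(-19240) = -115440)
-(-28592 - 10656)*(5631 + d) = -(-28592 - 10656)*(5631 - 115440) = -(-39248)*(-109809) = -1*4309783632 = -4309783632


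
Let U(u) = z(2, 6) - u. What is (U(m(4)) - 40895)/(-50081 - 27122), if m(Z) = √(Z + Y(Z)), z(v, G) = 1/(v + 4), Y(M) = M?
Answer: 245369/463218 + 2*√2/77203 ≈ 0.52974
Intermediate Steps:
z(v, G) = 1/(4 + v)
m(Z) = √2*√Z (m(Z) = √(Z + Z) = √(2*Z) = √2*√Z)
U(u) = ⅙ - u (U(u) = 1/(4 + 2) - u = 1/6 - u = ⅙ - u)
(U(m(4)) - 40895)/(-50081 - 27122) = ((⅙ - √2*√4) - 40895)/(-50081 - 27122) = ((⅙ - √2*2) - 40895)/(-77203) = ((⅙ - 2*√2) - 40895)*(-1/77203) = (-245369/6 - 2*√2)*(-1/77203) = 245369/463218 + 2*√2/77203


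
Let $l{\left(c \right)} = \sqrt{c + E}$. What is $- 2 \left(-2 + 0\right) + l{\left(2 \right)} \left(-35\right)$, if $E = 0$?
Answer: $4 - 35 \sqrt{2} \approx -45.497$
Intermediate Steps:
$l{\left(c \right)} = \sqrt{c}$ ($l{\left(c \right)} = \sqrt{c + 0} = \sqrt{c}$)
$- 2 \left(-2 + 0\right) + l{\left(2 \right)} \left(-35\right) = - 2 \left(-2 + 0\right) + \sqrt{2} \left(-35\right) = \left(-2\right) \left(-2\right) - 35 \sqrt{2} = 4 - 35 \sqrt{2}$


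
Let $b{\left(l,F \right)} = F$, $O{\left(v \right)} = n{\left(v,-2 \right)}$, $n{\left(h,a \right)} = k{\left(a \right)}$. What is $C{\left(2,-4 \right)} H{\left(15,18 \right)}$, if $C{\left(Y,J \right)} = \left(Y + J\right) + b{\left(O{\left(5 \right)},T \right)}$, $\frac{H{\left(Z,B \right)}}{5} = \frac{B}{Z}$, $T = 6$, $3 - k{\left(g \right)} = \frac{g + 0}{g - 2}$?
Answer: $24$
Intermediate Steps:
$k{\left(g \right)} = 3 - \frac{g}{-2 + g}$ ($k{\left(g \right)} = 3 - \frac{g + 0}{g - 2} = 3 - \frac{g}{-2 + g}$)
$n{\left(h,a \right)} = \frac{2 \left(-3 + a\right)}{-2 + a}$
$O{\left(v \right)} = \frac{5}{2}$ ($O{\left(v \right)} = \frac{2 \left(-3 - 2\right)}{-2 - 2} = 2 \frac{1}{-4} \left(-5\right) = 2 \left(- \frac{1}{4}\right) \left(-5\right) = \frac{5}{2}$)
$H{\left(Z,B \right)} = \frac{5 B}{Z}$ ($H{\left(Z,B \right)} = 5 \frac{B}{Z} = \frac{5 B}{Z}$)
$C{\left(Y,J \right)} = 6 + J + Y$ ($C{\left(Y,J \right)} = \left(Y + J\right) + 6 = \left(J + Y\right) + 6 = 6 + J + Y$)
$C{\left(2,-4 \right)} H{\left(15,18 \right)} = \left(6 - 4 + 2\right) 5 \cdot 18 \cdot \frac{1}{15} = 4 \cdot 5 \cdot 18 \cdot \frac{1}{15} = 4 \cdot 6 = 24$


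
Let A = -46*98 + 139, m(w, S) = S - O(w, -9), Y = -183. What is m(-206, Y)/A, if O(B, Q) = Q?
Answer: 174/4369 ≈ 0.039826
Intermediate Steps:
m(w, S) = 9 + S (m(w, S) = S - 1*(-9) = S + 9 = 9 + S)
A = -4369 (A = -4508 + 139 = -4369)
m(-206, Y)/A = (9 - 183)/(-4369) = -174*(-1/4369) = 174/4369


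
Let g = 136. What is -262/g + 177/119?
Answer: -209/476 ≈ -0.43908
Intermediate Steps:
-262/g + 177/119 = -262/136 + 177/119 = -262*1/136 + 177*(1/119) = -131/68 + 177/119 = -209/476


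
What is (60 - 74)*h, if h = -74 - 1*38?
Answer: 1568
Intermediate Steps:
h = -112 (h = -74 - 38 = -112)
(60 - 74)*h = (60 - 74)*(-112) = -14*(-112) = 1568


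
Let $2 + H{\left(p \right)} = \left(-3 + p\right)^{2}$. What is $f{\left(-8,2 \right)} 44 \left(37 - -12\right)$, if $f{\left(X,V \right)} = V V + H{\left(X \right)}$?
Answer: $265188$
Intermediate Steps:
$H{\left(p \right)} = -2 + \left(-3 + p\right)^{2}$
$f{\left(X,V \right)} = -2 + V^{2} + \left(-3 + X\right)^{2}$ ($f{\left(X,V \right)} = V V + \left(-2 + \left(-3 + X\right)^{2}\right) = V^{2} + \left(-2 + \left(-3 + X\right)^{2}\right) = -2 + V^{2} + \left(-3 + X\right)^{2}$)
$f{\left(-8,2 \right)} 44 \left(37 - -12\right) = \left(-2 + 2^{2} + \left(-3 - 8\right)^{2}\right) 44 \left(37 - -12\right) = \left(-2 + 4 + \left(-11\right)^{2}\right) 44 \left(37 + 12\right) = \left(-2 + 4 + 121\right) 44 \cdot 49 = 123 \cdot 44 \cdot 49 = 5412 \cdot 49 = 265188$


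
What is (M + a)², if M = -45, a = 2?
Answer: 1849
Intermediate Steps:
(M + a)² = (-45 + 2)² = (-43)² = 1849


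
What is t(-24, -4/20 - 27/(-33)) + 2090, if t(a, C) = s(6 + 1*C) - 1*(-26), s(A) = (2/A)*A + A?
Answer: 116854/55 ≈ 2124.6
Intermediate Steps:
s(A) = 2 + A
t(a, C) = 34 + C (t(a, C) = (2 + (6 + 1*C)) - 1*(-26) = (2 + (6 + C)) + 26 = (8 + C) + 26 = 34 + C)
t(-24, -4/20 - 27/(-33)) + 2090 = (34 + (-4/20 - 27/(-33))) + 2090 = (34 + (-4*1/20 - 27*(-1/33))) + 2090 = (34 + (-⅕ + 9/11)) + 2090 = (34 + 34/55) + 2090 = 1904/55 + 2090 = 116854/55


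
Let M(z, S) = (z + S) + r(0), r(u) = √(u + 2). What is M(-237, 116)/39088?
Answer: -121/39088 + √2/39088 ≈ -0.0030594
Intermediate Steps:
r(u) = √(2 + u)
M(z, S) = S + z + √2 (M(z, S) = (z + S) + √(2 + 0) = (S + z) + √2 = S + z + √2)
M(-237, 116)/39088 = (116 - 237 + √2)/39088 = (-121 + √2)*(1/39088) = -121/39088 + √2/39088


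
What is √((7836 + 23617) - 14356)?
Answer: √17097 ≈ 130.76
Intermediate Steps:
√((7836 + 23617) - 14356) = √(31453 - 14356) = √17097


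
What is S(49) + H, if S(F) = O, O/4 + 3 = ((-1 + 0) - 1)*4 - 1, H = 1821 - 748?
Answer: 1025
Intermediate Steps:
H = 1073
O = -48 (O = -12 + 4*(((-1 + 0) - 1)*4 - 1) = -12 + 4*((-1 - 1)*4 - 1) = -12 + 4*(-2*4 - 1) = -12 + 4*(-8 - 1) = -12 + 4*(-9) = -12 - 36 = -48)
S(F) = -48
S(49) + H = -48 + 1073 = 1025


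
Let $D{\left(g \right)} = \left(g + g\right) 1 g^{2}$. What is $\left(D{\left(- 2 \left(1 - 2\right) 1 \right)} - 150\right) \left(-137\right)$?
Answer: $18358$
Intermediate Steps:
$D{\left(g \right)} = 2 g^{3}$ ($D{\left(g \right)} = 2 g 1 g^{2} = 2 g g^{2} = 2 g^{3}$)
$\left(D{\left(- 2 \left(1 - 2\right) 1 \right)} - 150\right) \left(-137\right) = \left(2 \left(- 2 \left(1 - 2\right) 1\right)^{3} - 150\right) \left(-137\right) = \left(2 \left(\left(-2\right) \left(-1\right) 1\right)^{3} - 150\right) \left(-137\right) = \left(2 \left(2 \cdot 1\right)^{3} - 150\right) \left(-137\right) = \left(2 \cdot 2^{3} - 150\right) \left(-137\right) = \left(2 \cdot 8 - 150\right) \left(-137\right) = \left(16 - 150\right) \left(-137\right) = \left(-134\right) \left(-137\right) = 18358$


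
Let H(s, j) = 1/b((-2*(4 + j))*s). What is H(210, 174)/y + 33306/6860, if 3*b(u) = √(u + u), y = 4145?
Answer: 2379/490 - I*√9345/51646700 ≈ 4.8551 - 1.8717e-6*I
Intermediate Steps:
b(u) = √2*√u/3 (b(u) = √(u + u)/3 = √(2*u)/3 = (√2*√u)/3 = √2*√u/3)
H(s, j) = 3*√2/(2*√(s*(-8 - 2*j))) (H(s, j) = 1/(√2*√((-2*(4 + j))*s)/3) = 1/(√2*√((-8 - 2*j)*s)/3) = 1/(√2*√(s*(-8 - 2*j))/3) = 3*√2/(2*√(s*(-8 - 2*j))))
H(210, 174)/y + 33306/6860 = (3/(2*√(-1*210*(4 + 174))))/4145 + 33306/6860 = (3/(2*√(-1*210*178)))*(1/4145) + 33306*(1/6860) = (3/(2*√(-37380)))*(1/4145) + 2379/490 = (3*(-I*√9345/18690)/2)*(1/4145) + 2379/490 = -I*√9345/12460*(1/4145) + 2379/490 = -I*√9345/51646700 + 2379/490 = 2379/490 - I*√9345/51646700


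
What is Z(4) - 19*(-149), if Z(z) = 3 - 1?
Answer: 2833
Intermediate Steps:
Z(z) = 2
Z(4) - 19*(-149) = 2 - 19*(-149) = 2 + 2831 = 2833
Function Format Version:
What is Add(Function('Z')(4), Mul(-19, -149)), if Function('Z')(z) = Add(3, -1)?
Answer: 2833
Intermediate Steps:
Function('Z')(z) = 2
Add(Function('Z')(4), Mul(-19, -149)) = Add(2, Mul(-19, -149)) = Add(2, 2831) = 2833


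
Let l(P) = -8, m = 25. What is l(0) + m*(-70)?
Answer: -1758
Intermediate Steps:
l(0) + m*(-70) = -8 + 25*(-70) = -8 - 1750 = -1758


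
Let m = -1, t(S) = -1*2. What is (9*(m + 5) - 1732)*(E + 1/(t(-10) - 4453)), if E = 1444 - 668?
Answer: -5863205984/4455 ≈ -1.3161e+6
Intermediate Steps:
t(S) = -2
E = 776
(9*(m + 5) - 1732)*(E + 1/(t(-10) - 4453)) = (9*(-1 + 5) - 1732)*(776 + 1/(-2 - 4453)) = (9*4 - 1732)*(776 + 1/(-4455)) = (36 - 1732)*(776 - 1/4455) = -1696*3457079/4455 = -5863205984/4455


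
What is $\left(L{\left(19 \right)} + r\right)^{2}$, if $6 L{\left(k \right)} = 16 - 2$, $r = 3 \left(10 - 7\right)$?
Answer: $\frac{1156}{9} \approx 128.44$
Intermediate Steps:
$r = 9$ ($r = 3 \cdot 3 = 9$)
$L{\left(k \right)} = \frac{7}{3}$ ($L{\left(k \right)} = \frac{16 - 2}{6} = \frac{1}{6} \cdot 14 = \frac{7}{3}$)
$\left(L{\left(19 \right)} + r\right)^{2} = \left(\frac{7}{3} + 9\right)^{2} = \left(\frac{34}{3}\right)^{2} = \frac{1156}{9}$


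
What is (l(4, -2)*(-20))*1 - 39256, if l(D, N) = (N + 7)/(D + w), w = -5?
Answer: -39156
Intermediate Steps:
l(D, N) = (7 + N)/(-5 + D) (l(D, N) = (N + 7)/(D - 5) = (7 + N)/(-5 + D))
(l(4, -2)*(-20))*1 - 39256 = (((7 - 2)/(-5 + 4))*(-20))*1 - 39256 = ((5/(-1))*(-20))*1 - 39256 = (-1*5*(-20))*1 - 39256 = -5*(-20)*1 - 39256 = 100*1 - 39256 = 100 - 39256 = -39156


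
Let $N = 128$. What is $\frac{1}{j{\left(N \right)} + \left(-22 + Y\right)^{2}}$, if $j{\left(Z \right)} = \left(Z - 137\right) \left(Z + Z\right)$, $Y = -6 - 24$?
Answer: $\frac{1}{400} \approx 0.0025$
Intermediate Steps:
$Y = -30$ ($Y = -6 - 24 = -30$)
$j{\left(Z \right)} = 2 Z \left(-137 + Z\right)$ ($j{\left(Z \right)} = \left(-137 + Z\right) 2 Z = 2 Z \left(-137 + Z\right)$)
$\frac{1}{j{\left(N \right)} + \left(-22 + Y\right)^{2}} = \frac{1}{2 \cdot 128 \left(-137 + 128\right) + \left(-22 - 30\right)^{2}} = \frac{1}{2 \cdot 128 \left(-9\right) + \left(-52\right)^{2}} = \frac{1}{-2304 + 2704} = \frac{1}{400}$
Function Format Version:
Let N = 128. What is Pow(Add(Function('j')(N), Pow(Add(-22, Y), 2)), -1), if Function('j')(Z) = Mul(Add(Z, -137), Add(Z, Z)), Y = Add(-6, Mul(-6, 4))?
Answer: Rational(1, 400) ≈ 0.0025000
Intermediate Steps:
Y = -30 (Y = Add(-6, -24) = -30)
Function('j')(Z) = Mul(2, Z, Add(-137, Z)) (Function('j')(Z) = Mul(Add(-137, Z), Mul(2, Z)) = Mul(2, Z, Add(-137, Z)))
Pow(Add(Function('j')(N), Pow(Add(-22, Y), 2)), -1) = Pow(Add(Mul(2, 128, Add(-137, 128)), Pow(Add(-22, -30), 2)), -1) = Pow(Add(Mul(2, 128, -9), Pow(-52, 2)), -1) = Pow(Add(-2304, 2704), -1) = Pow(400, -1) = Rational(1, 400)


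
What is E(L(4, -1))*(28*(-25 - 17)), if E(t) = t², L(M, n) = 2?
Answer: -4704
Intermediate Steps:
E(L(4, -1))*(28*(-25 - 17)) = 2²*(28*(-25 - 17)) = 4*(28*(-42)) = 4*(-1176) = -4704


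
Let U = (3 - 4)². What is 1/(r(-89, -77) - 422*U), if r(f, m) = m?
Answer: -1/499 ≈ -0.0020040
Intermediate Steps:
U = 1 (U = (-1)² = 1)
1/(r(-89, -77) - 422*U) = 1/(-77 - 422*1) = 1/(-77 - 422) = 1/(-499) = -1/499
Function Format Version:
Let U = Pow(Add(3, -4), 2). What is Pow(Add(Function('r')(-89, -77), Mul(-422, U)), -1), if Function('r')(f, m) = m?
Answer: Rational(-1, 499) ≈ -0.0020040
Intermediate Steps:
U = 1 (U = Pow(-1, 2) = 1)
Pow(Add(Function('r')(-89, -77), Mul(-422, U)), -1) = Pow(Add(-77, Mul(-422, 1)), -1) = Pow(Add(-77, -422), -1) = Pow(-499, -1) = Rational(-1, 499)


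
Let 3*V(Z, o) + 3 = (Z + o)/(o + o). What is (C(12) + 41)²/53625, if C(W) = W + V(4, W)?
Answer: 8836/173745 ≈ 0.050856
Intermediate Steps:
V(Z, o) = -1 + (Z + o)/(6*o) (V(Z, o) = -1 + ((Z + o)/(o + o))/3 = -1 + ((Z + o)/((2*o)))/3 = -1 + ((Z + o)*(1/(2*o)))/3 = -1 + ((Z + o)/(2*o))/3 = -1 + (Z + o)/(6*o))
C(W) = W + (4 - 5*W)/(6*W)
(C(12) + 41)²/53625 = ((-⅚ + 12 + (⅔)/12) + 41)²/53625 = ((-⅚ + 12 + (⅔)*(1/12)) + 41)²*(1/53625) = ((-⅚ + 12 + 1/18) + 41)²*(1/53625) = (101/9 + 41)²*(1/53625) = (470/9)²*(1/53625) = (220900/81)*(1/53625) = 8836/173745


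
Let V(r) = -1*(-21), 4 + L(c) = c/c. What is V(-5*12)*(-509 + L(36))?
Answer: -10752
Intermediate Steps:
L(c) = -3 (L(c) = -4 + c/c = -4 + 1 = -3)
V(r) = 21
V(-5*12)*(-509 + L(36)) = 21*(-509 - 3) = 21*(-512) = -10752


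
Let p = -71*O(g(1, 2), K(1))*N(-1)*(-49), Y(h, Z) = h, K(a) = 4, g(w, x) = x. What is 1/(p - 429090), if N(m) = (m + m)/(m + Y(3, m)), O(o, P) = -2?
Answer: -1/422132 ≈ -2.3689e-6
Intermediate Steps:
N(m) = 2*m/(3 + m) (N(m) = (m + m)/(m + 3) = (2*m)/(3 + m) = 2*m/(3 + m))
p = 6958 (p = -(-142)*2*(-1)/(3 - 1)*(-49) = -(-142)*2*(-1)/2*(-49) = -(-142)*2*(-1)*(1/2)*(-49) = -(-142)*(-1)*(-49) = -71*2*(-49) = -142*(-49) = 6958)
1/(p - 429090) = 1/(6958 - 429090) = 1/(-422132) = -1/422132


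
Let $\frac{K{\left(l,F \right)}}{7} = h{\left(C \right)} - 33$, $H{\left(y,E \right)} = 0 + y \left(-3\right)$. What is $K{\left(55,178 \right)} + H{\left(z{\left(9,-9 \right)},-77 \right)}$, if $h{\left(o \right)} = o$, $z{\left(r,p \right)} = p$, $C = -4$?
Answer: $-232$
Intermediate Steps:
$H{\left(y,E \right)} = - 3 y$ ($H{\left(y,E \right)} = 0 - 3 y = - 3 y$)
$K{\left(l,F \right)} = -259$ ($K{\left(l,F \right)} = 7 \left(-4 - 33\right) = 7 \left(-37\right) = -259$)
$K{\left(55,178 \right)} + H{\left(z{\left(9,-9 \right)},-77 \right)} = -259 - -27 = -259 + 27 = -232$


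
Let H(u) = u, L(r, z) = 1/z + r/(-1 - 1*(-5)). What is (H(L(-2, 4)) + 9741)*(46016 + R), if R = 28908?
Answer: 729815953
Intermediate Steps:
L(r, z) = 1/z + r/4 (L(r, z) = 1/z + r/(-1 + 5) = 1/z + r/4)
(H(L(-2, 4)) + 9741)*(46016 + R) = ((1/4 + (¼)*(-2)) + 9741)*(46016 + 28908) = ((¼ - ½) + 9741)*74924 = (-¼ + 9741)*74924 = (38963/4)*74924 = 729815953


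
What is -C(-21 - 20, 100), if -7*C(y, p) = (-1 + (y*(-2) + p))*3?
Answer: 543/7 ≈ 77.571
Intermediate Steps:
C(y, p) = 3/7 - 3*p/7 + 6*y/7 (C(y, p) = -(-1 + (y*(-2) + p))*3/7 = -(-1 + (-2*y + p))*3/7 = -(-1 + (p - 2*y))*3/7 = -(-1 + p - 2*y)*3/7 = -(-3 - 6*y + 3*p)/7 = 3/7 - 3*p/7 + 6*y/7)
-C(-21 - 20, 100) = -(3/7 - 3/7*100 + 6*(-21 - 20)/7) = -(3/7 - 300/7 + (6/7)*(-41)) = -(3/7 - 300/7 - 246/7) = -1*(-543/7) = 543/7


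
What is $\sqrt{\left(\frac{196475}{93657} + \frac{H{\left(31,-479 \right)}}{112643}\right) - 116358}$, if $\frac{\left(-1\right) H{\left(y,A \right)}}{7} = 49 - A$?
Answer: $\frac{i \sqrt{12950228820196793398452555}}{10549805451} \approx 341.11 i$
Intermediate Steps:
$H{\left(y,A \right)} = -343 + 7 A$ ($H{\left(y,A \right)} = - 7 \left(49 - A\right) = -343 + 7 A$)
$\sqrt{\left(\frac{196475}{93657} + \frac{H{\left(31,-479 \right)}}{112643}\right) - 116358} = \sqrt{\left(\frac{196475}{93657} + \frac{-343 + 7 \left(-479\right)}{112643}\right) - 116358} = \sqrt{\left(196475 \cdot \frac{1}{93657} + \left(-343 - 3353\right) \frac{1}{112643}\right) - 116358} = \sqrt{\left(\frac{196475}{93657} - \frac{3696}{112643}\right) - 116358} = \sqrt{\frac{21785377153}{10549805451} - 116358} = \sqrt{- \frac{1227532477290305}{10549805451}} = \frac{i \sqrt{12950228820196793398452555}}{10549805451}$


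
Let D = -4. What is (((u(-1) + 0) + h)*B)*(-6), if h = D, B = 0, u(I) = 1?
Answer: 0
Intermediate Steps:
h = -4
(((u(-1) + 0) + h)*B)*(-6) = (((1 + 0) - 4)*0)*(-6) = ((1 - 4)*0)*(-6) = -3*0*(-6) = 0*(-6) = 0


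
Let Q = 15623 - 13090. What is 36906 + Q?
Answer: 39439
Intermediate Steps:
Q = 2533
36906 + Q = 36906 + 2533 = 39439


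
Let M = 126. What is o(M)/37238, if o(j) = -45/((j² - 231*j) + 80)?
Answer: 9/97935940 ≈ 9.1897e-8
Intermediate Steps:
o(j) = -45/(80 + j² - 231*j)
o(M)/37238 = -45/(80 + 126² - 231*126)/37238 = -45/(80 + 15876 - 29106)*(1/37238) = -45/(-13150)*(1/37238) = -45*(-1/13150)*(1/37238) = (9/2630)*(1/37238) = 9/97935940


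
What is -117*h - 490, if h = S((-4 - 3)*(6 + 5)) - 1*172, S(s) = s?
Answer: 28643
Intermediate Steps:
h = -249 (h = (-4 - 3)*(6 + 5) - 1*172 = -7*11 - 172 = -77 - 172 = -249)
-117*h - 490 = -117*(-249) - 490 = 29133 - 490 = 28643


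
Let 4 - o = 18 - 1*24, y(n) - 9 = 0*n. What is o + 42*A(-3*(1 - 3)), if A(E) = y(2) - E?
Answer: 136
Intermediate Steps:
y(n) = 9 (y(n) = 9 + 0*n = 9 + 0 = 9)
o = 10 (o = 4 - (18 - 1*24) = 4 - (18 - 24) = 4 - 1*(-6) = 4 + 6 = 10)
A(E) = 9 - E
o + 42*A(-3*(1 - 3)) = 10 + 42*(9 - (-3)*(1 - 3)) = 10 + 42*(9 - (-3)*(-2)) = 10 + 42*(9 - 1*6) = 10 + 42*(9 - 6) = 10 + 42*3 = 10 + 126 = 136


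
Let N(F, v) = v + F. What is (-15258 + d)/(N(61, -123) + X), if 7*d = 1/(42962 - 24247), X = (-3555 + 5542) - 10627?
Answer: 1998874289/1140005510 ≈ 1.7534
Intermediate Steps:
N(F, v) = F + v
X = -8640 (X = 1987 - 10627 = -8640)
d = 1/131005 (d = 1/(7*(42962 - 24247)) = (⅐)/18715 = (⅐)*(1/18715) = 1/131005 ≈ 7.6333e-6)
(-15258 + d)/(N(61, -123) + X) = (-15258 + 1/131005)/((61 - 123) - 8640) = -1998874289/(131005*(-62 - 8640)) = -1998874289/131005/(-8702) = -1998874289/131005*(-1/8702) = 1998874289/1140005510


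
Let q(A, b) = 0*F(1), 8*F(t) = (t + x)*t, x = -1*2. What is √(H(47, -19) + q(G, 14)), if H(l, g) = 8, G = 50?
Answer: 2*√2 ≈ 2.8284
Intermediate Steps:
x = -2
F(t) = t*(-2 + t)/8 (F(t) = ((t - 2)*t)/8 = ((-2 + t)*t)/8 = (t*(-2 + t))/8 = t*(-2 + t)/8)
q(A, b) = 0 (q(A, b) = 0*((⅛)*1*(-2 + 1)) = 0*((⅛)*1*(-1)) = 0*(-⅛) = 0)
√(H(47, -19) + q(G, 14)) = √(8 + 0) = √8 = 2*√2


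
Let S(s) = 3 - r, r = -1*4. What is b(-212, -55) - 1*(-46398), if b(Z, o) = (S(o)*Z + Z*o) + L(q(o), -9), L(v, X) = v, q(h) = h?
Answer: 56519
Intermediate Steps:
r = -4
S(s) = 7 (S(s) = 3 - 1*(-4) = 3 + 4 = 7)
b(Z, o) = o + 7*Z + Z*o (b(Z, o) = (7*Z + Z*o) + o = o + 7*Z + Z*o)
b(-212, -55) - 1*(-46398) = (-55 + 7*(-212) - 212*(-55)) - 1*(-46398) = (-55 - 1484 + 11660) + 46398 = 10121 + 46398 = 56519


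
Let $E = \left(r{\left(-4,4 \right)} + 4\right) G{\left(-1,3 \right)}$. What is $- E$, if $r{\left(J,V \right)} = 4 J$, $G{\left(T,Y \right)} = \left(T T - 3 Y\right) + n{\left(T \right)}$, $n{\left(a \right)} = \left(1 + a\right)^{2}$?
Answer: $-96$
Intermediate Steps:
$G{\left(T,Y \right)} = T^{2} + \left(1 + T\right)^{2} - 3 Y$ ($G{\left(T,Y \right)} = \left(T T - 3 Y\right) + \left(1 + T\right)^{2} = \left(T^{2} - 3 Y\right) + \left(1 + T\right)^{2} = T^{2} + \left(1 + T\right)^{2} - 3 Y$)
$E = 96$ ($E = \left(4 \left(-4\right) + 4\right) \left(\left(-1\right)^{2} + \left(1 - 1\right)^{2} - 9\right) = \left(-16 + 4\right) \left(1 + 0^{2} - 9\right) = - 12 \left(1 + 0 - 9\right) = \left(-12\right) \left(-8\right) = 96$)
$- E = \left(-1\right) 96 = -96$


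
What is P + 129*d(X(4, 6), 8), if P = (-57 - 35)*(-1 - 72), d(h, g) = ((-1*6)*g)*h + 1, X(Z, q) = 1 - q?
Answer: 37805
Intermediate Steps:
d(h, g) = 1 - 6*g*h (d(h, g) = (-6*g)*h + 1 = -6*g*h + 1 = 1 - 6*g*h)
P = 6716 (P = -92*(-73) = 6716)
P + 129*d(X(4, 6), 8) = 6716 + 129*(1 - 6*8*(1 - 1*6)) = 6716 + 129*(1 - 6*8*(1 - 6)) = 6716 + 129*(1 - 6*8*(-5)) = 6716 + 129*(1 + 240) = 6716 + 129*241 = 6716 + 31089 = 37805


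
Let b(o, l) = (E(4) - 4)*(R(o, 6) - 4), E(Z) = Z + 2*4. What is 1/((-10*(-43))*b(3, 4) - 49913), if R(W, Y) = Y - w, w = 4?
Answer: -1/56793 ≈ -1.7608e-5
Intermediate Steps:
R(W, Y) = -4 + Y (R(W, Y) = Y - 1*4 = Y - 4 = -4 + Y)
E(Z) = 8 + Z (E(Z) = Z + 8 = 8 + Z)
b(o, l) = -16 (b(o, l) = ((8 + 4) - 4)*((-4 + 6) - 4) = (12 - 4)*(2 - 4) = 8*(-2) = -16)
1/((-10*(-43))*b(3, 4) - 49913) = 1/(-10*(-43)*(-16) - 49913) = 1/(430*(-16) - 49913) = 1/(-6880 - 49913) = 1/(-56793) = -1/56793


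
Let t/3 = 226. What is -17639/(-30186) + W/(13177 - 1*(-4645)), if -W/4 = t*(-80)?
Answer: 3431758409/268987446 ≈ 12.758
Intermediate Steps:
t = 678 (t = 3*226 = 678)
W = 216960 (W = -2712*(-80) = -4*(-54240) = 216960)
-17639/(-30186) + W/(13177 - 1*(-4645)) = -17639/(-30186) + 216960/(13177 - 1*(-4645)) = -17639*(-1/30186) + 216960/(13177 + 4645) = 17639/30186 + 216960/17822 = 17639/30186 + 216960*(1/17822) = 17639/30186 + 108480/8911 = 3431758409/268987446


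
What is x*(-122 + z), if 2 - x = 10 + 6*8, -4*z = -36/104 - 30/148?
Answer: 3282496/481 ≈ 6824.3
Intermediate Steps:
z = 66/481 (z = -(-36/104 - 30/148)/4 = -(-36*1/104 - 30*1/148)/4 = -(-9/26 - 15/74)/4 = -¼*(-264/481) = 66/481 ≈ 0.13721)
x = -56 (x = 2 - (10 + 6*8) = 2 - (10 + 48) = 2 - 1*58 = 2 - 58 = -56)
x*(-122 + z) = -56*(-122 + 66/481) = -56*(-58616/481) = 3282496/481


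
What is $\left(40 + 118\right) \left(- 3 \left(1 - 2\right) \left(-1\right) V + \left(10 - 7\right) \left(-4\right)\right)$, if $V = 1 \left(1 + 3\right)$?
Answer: $-3792$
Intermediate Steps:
$V = 4$ ($V = 1 \cdot 4 = 4$)
$\left(40 + 118\right) \left(- 3 \left(1 - 2\right) \left(-1\right) V + \left(10 - 7\right) \left(-4\right)\right) = \left(40 + 118\right) \left(- 3 \left(1 - 2\right) \left(-1\right) 4 + \left(10 - 7\right) \left(-4\right)\right) = 158 \left(\left(-3\right) \left(-1\right) \left(-1\right) 4 + 3 \left(-4\right)\right) = 158 \left(3 \left(-1\right) 4 - 12\right) = 158 \left(\left(-3\right) 4 - 12\right) = 158 \left(-12 - 12\right) = 158 \left(-24\right) = -3792$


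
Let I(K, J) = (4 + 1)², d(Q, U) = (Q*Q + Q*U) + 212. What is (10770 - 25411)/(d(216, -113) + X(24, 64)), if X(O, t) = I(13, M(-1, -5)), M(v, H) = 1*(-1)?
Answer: -14641/22485 ≈ -0.65114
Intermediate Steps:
M(v, H) = -1
d(Q, U) = 212 + Q² + Q*U (d(Q, U) = (Q² + Q*U) + 212 = 212 + Q² + Q*U)
I(K, J) = 25 (I(K, J) = 5² = 25)
X(O, t) = 25
(10770 - 25411)/(d(216, -113) + X(24, 64)) = (10770 - 25411)/((212 + 216² + 216*(-113)) + 25) = -14641/((212 + 46656 - 24408) + 25) = -14641/(22460 + 25) = -14641/22485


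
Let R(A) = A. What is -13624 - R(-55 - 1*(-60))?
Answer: -13629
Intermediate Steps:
-13624 - R(-55 - 1*(-60)) = -13624 - (-55 - 1*(-60)) = -13624 - (-55 + 60) = -13624 - 1*5 = -13624 - 5 = -13629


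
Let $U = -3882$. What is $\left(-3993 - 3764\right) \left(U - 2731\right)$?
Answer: $51297041$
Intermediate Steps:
$\left(-3993 - 3764\right) \left(U - 2731\right) = \left(-3993 - 3764\right) \left(-3882 - 2731\right) = \left(-7757\right) \left(-6613\right) = 51297041$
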